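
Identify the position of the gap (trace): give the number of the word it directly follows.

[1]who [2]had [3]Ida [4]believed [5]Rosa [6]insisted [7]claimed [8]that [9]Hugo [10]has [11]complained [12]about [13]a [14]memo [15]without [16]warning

6

The displaced element is "who" (word 1).
It is linked across 2 clause boundaries (Ø → Ø).
It functions as the subject of "claimed", so the gap sits immediately after word 6 ("insisted").
Base order: Ida had believed Rosa insisted who claimed that Hugo has complained about a memo without warning.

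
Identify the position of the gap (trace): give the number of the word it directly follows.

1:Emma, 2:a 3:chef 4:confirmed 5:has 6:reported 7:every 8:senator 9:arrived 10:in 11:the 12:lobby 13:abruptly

4

The displaced element is "Emma" (word 1).
It is linked across 1 clause boundary (Ø).
It functions as the subject of "reported", so the gap sits immediately after word 4 ("confirmed").
Base order: A chef confirmed Emma has reported every senator arrived in the lobby abruptly.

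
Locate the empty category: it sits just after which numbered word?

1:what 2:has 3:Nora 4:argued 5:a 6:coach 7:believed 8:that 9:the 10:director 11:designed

11

The displaced element is "what" (word 1).
It is linked across 2 clause boundaries (Ø → that).
It functions as the direct object of "designed", so the gap sits immediately after word 11 ("designed").
Base order: Nora has argued a coach believed that the director designed what.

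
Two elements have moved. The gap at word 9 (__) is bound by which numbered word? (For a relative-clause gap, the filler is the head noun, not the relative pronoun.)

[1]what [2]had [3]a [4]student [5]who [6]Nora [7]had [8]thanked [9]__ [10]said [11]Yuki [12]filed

The marked gap is inside the relative clause, the direct object of "thanked".
Its filler is the head noun "student" (via "who"), at word 4.
(The other dependency links word 1 to a gap after word 12.)

4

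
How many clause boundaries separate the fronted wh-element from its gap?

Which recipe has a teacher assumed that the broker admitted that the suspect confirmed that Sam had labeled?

3

"which recipe" is extracted from the object of "labeled".
Boundaries crossed, outermost first: [that], [that], [that] — 3 in total.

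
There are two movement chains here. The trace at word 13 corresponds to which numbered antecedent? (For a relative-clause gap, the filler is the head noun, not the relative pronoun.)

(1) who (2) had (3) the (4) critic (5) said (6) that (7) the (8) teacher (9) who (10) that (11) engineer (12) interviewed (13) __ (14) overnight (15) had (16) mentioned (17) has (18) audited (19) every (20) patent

8

The marked gap is inside the relative clause, the direct object of "interviewed".
Its filler is the head noun "teacher" (via "who"), at word 8.
(The other dependency links word 1 to a gap after word 16.)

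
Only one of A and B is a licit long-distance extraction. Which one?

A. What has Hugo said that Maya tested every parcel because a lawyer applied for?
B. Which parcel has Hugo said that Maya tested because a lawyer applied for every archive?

B

In A, the wh-phrase is extracted from inside an adjunct island (introduced by "because"), which blocks movement.
In B, the extraction path crosses only that-complement boundaries, which are transparent.
So B is grammatical.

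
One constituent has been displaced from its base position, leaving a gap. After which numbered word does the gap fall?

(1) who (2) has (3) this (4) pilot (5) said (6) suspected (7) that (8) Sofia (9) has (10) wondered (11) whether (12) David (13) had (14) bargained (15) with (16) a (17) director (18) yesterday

5

The displaced element is "who" (word 1).
It is linked across 1 clause boundary (Ø).
It functions as the subject of "suspected", so the gap sits immediately after word 5 ("said").
Base order: This pilot has said that who suspected that Sofia has wondered whether David had bargained with a director yesterday.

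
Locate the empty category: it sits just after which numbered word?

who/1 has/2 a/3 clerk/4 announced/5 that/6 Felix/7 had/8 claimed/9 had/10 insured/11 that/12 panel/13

9

The displaced element is "who" (word 1).
It is linked across 2 clause boundaries (that → Ø).
It functions as the subject of "insured", so the gap sits immediately after word 9 ("claimed").
Base order: A clerk has announced that Felix had claimed who had insured that panel.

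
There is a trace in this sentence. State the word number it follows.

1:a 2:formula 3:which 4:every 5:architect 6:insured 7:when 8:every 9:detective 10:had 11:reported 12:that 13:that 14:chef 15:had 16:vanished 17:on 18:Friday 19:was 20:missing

6

The displaced element is "a formula" (word 2).
It functions as the direct object of "insured", so the gap sits immediately after word 6 ("insured").
Base order: Every architect insured a formula when every detective had reported that that chef had vanished on Friday.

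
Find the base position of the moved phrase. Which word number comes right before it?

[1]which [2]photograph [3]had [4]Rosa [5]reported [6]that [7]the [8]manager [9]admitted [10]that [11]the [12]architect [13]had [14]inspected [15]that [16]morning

The displaced element is "which photograph" (word 2).
It is linked across 2 clause boundaries (that → that).
It functions as the direct object of "inspected", so the gap sits immediately after word 14 ("inspected").
Base order: Rosa had reported that the manager admitted that the architect had inspected which photograph that morning.

14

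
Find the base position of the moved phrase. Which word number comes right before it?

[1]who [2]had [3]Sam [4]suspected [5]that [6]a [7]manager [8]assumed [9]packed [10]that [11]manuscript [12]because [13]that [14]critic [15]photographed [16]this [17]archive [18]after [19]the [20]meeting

The displaced element is "who" (word 1).
It is linked across 2 clause boundaries (that → Ø).
It functions as the subject of "packed", so the gap sits immediately after word 8 ("assumed").
Base order: Sam had suspected that a manager assumed that who packed that manuscript because that critic photographed this archive after the meeting.

8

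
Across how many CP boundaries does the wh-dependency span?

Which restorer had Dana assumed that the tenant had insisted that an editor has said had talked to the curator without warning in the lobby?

"which restorer" is extracted from the subject of "talked".
Boundaries crossed, outermost first: [that], [that], [Ø] — 3 in total.

3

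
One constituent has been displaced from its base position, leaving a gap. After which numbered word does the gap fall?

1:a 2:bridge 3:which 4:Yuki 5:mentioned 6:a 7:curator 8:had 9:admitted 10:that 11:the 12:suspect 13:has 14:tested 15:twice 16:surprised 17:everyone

14

The displaced element is "a bridge" (word 2).
It is linked across 2 clause boundaries (Ø → that).
It functions as the direct object of "tested", so the gap sits immediately after word 14 ("tested").
Base order: Yuki mentioned a curator had admitted that the suspect has tested a bridge twice.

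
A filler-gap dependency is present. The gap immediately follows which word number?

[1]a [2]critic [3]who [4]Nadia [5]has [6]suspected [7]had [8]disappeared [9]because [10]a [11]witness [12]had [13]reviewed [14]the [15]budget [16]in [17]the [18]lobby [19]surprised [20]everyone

The displaced element is "a critic" (word 2).
It is linked across 1 clause boundary (Ø).
It functions as the subject of "disappeared", so the gap sits immediately after word 6 ("suspected").
Base order: Nadia has suspected a critic had disappeared because a witness had reviewed the budget in the lobby.

6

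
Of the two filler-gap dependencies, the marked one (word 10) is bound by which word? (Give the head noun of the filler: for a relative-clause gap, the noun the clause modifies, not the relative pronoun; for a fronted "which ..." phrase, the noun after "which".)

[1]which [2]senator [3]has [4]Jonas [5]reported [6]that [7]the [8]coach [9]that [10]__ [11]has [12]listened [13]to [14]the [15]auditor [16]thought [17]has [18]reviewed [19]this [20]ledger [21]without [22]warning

The marked gap is inside the relative clause, the subject of "listened".
Its filler is the head noun "coach" (via "that"), at word 8.
(The other dependency links word 2 to a gap after word 16.)

8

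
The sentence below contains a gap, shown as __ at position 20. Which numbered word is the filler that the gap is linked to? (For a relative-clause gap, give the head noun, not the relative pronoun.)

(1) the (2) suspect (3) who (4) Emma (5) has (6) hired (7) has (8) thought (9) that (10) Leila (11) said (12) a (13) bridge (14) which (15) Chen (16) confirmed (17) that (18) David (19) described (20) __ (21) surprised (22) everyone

The gap at 20 is the object of "described", inside a relative clause.
The relative pronoun is "which" (word 14); it is bound by the head noun immediately before it.
Its filler is the head noun "bridge", at word 13.

13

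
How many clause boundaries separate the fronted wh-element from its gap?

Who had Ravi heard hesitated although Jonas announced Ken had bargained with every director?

1

"who" is extracted from the subject of "hesitated".
Boundaries crossed, outermost first: [Ø] — 1 in total.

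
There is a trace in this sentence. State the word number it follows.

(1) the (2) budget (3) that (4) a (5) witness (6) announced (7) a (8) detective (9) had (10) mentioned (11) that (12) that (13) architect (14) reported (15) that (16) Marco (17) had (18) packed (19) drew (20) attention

18

The displaced element is "the budget" (word 2).
It is linked across 3 clause boundaries (Ø → that → that).
It functions as the direct object of "packed", so the gap sits immediately after word 18 ("packed").
Base order: A witness announced a detective had mentioned that that architect reported that Marco had packed the budget.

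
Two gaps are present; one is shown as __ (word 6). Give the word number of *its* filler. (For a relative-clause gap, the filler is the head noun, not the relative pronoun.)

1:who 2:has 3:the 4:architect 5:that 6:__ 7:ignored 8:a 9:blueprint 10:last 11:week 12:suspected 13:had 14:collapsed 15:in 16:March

4

The marked gap is inside the relative clause, the subject of "ignored".
Its filler is the head noun "architect" (via "that"), at word 4.
(The other dependency links word 1 to a gap after word 12.)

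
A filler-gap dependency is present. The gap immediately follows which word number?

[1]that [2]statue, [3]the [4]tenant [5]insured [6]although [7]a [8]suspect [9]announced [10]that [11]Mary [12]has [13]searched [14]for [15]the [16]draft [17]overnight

The displaced element is "that statue" (word 2).
It functions as the direct object of "insured", so the gap sits immediately after word 5 ("insured").
Base order: The tenant insured that statue although a suspect announced that Mary has searched for the draft overnight.

5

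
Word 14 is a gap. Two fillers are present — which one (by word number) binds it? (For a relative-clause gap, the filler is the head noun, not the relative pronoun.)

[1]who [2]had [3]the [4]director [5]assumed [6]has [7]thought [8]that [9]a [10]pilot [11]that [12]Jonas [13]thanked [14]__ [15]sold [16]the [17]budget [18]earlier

The marked gap is inside the relative clause, the direct object of "thanked".
Its filler is the head noun "pilot" (via "that"), at word 10.
(The other dependency links word 1 to a gap after word 5.)

10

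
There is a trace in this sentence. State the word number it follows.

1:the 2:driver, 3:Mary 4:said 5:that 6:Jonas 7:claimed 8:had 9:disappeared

The displaced element is "the driver" (word 2).
It is linked across 2 clause boundaries (that → Ø).
It functions as the subject of "disappeared", so the gap sits immediately after word 7 ("claimed").
Base order: Mary said that Jonas claimed the driver had disappeared.

7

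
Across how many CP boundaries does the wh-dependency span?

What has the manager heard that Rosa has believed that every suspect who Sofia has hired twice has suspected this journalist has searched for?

3

"what" is extracted from the PP object of "searched".
Boundaries crossed, outermost first: [that], [that], [Ø] — 3 in total.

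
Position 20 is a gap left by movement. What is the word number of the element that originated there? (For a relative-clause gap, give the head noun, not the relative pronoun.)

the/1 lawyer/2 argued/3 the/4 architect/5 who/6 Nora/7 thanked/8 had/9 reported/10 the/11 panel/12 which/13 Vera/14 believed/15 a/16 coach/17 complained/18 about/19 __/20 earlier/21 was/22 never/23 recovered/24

The gap at 20 is the prepositional object of "complained", inside a relative clause.
The relative pronoun is "which" (word 13); it is bound by the head noun immediately before it.
Its filler is the head noun "panel", at word 12.

12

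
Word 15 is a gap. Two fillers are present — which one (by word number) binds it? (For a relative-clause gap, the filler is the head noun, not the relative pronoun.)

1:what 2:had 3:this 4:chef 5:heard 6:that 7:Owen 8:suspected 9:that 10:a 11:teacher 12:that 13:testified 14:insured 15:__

The marked gap is the direct object of "insured".
Its filler is the fronted wh-phrase "what", at word 1.
(The other dependency links word 11 to a gap after word 12.)

1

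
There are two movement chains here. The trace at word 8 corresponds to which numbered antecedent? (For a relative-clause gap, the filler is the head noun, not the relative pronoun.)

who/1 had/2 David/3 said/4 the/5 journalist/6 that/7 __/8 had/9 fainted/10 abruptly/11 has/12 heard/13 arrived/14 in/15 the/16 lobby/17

The marked gap is inside the relative clause, the subject of "fainted".
Its filler is the head noun "journalist" (via "that"), at word 6.
(The other dependency links word 1 to a gap after word 13.)

6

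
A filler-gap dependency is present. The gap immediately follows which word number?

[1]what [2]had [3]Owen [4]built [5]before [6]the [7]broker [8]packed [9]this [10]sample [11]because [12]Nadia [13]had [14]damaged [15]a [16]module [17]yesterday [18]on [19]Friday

The displaced element is "what" (word 1).
It functions as the direct object of "built", so the gap sits immediately after word 4 ("built").
Base order: Owen had built what before the broker packed this sample because Nadia had damaged a module yesterday on Friday.

4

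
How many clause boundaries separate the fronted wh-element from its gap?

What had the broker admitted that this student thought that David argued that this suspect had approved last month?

3

"what" is extracted from the object of "approved".
Boundaries crossed, outermost first: [that], [that], [that] — 3 in total.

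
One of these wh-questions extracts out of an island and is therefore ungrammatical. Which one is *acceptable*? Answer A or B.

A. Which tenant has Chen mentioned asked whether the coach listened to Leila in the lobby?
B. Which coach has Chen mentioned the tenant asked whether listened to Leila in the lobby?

A

In B, the wh-phrase is extracted from inside a wh-island (introduced by "whether"), which blocks movement.
In A, the extraction path crosses only that-complement boundaries, which are transparent.
So A is grammatical.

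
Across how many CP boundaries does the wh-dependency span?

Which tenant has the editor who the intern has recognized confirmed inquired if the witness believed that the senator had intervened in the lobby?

"which tenant" is extracted from the subject of "inquired".
Boundaries crossed, outermost first: [Ø] — 1 in total.

1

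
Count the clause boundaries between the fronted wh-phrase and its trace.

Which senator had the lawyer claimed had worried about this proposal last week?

1

"which senator" is extracted from the subject of "worried".
Boundaries crossed, outermost first: [Ø] — 1 in total.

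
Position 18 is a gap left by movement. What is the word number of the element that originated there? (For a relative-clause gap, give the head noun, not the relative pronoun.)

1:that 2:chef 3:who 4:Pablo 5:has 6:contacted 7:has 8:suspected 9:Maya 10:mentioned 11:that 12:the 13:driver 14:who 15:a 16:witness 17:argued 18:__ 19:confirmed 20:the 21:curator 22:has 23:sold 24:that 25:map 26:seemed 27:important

13

The gap at 18 is the subject of "confirmed", inside a relative clause.
The relative pronoun is "who" (word 14); it is bound by the head noun immediately before it.
Its filler is the head noun "driver", at word 13.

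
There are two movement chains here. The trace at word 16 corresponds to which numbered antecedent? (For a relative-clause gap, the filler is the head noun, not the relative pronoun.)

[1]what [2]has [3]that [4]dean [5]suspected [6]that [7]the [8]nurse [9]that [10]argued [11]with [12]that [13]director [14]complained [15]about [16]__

1

The marked gap is the object of the preposition "about" of "complained".
Its filler is the fronted wh-phrase "what", at word 1.
(The other dependency links word 8 to a gap after word 9.)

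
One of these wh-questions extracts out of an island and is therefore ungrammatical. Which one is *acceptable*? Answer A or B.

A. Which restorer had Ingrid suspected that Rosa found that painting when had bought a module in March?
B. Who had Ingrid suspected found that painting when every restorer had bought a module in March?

B

In A, the wh-phrase is extracted from inside an adjunct island (introduced by "when"), which blocks movement.
In B, the extraction path crosses only that-complement boundaries, which are transparent.
So B is grammatical.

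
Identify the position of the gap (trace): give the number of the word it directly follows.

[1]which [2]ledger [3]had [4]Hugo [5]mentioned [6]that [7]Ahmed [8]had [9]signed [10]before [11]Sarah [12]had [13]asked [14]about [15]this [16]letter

The displaced element is "which ledger" (word 2).
It is linked across 1 clause boundary (that).
It functions as the direct object of "signed", so the gap sits immediately after word 9 ("signed").
Base order: Hugo had mentioned that Ahmed had signed which ledger before Sarah had asked about this letter.

9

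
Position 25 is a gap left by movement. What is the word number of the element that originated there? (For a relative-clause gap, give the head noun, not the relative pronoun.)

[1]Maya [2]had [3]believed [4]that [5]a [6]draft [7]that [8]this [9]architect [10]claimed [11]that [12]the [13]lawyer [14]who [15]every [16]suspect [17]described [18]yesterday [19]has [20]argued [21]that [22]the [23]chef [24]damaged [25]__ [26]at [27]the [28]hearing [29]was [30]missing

The gap at 25 is the object of "damaged", inside a relative clause.
The relative pronoun is "that" (word 7); it is bound by the head noun immediately before it.
Its filler is the head noun "draft", at word 6.

6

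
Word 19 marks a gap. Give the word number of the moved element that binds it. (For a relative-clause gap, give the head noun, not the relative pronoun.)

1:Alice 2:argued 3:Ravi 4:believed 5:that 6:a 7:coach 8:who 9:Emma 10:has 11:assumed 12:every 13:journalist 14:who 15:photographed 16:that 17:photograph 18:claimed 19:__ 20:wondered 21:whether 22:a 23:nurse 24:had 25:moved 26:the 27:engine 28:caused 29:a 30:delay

7

The gap at 19 is the subject of "wondered", inside a relative clause.
The relative pronoun is "who" (word 8); it is bound by the head noun immediately before it.
Its filler is the head noun "coach", at word 7.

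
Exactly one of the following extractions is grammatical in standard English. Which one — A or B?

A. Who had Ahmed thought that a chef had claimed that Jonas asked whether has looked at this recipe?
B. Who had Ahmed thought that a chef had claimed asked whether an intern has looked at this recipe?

In A, the wh-phrase is extracted from inside a wh-island (introduced by "whether"), which blocks movement.
In B, the extraction path crosses only that-complement boundaries, which are transparent.
So B is grammatical.

B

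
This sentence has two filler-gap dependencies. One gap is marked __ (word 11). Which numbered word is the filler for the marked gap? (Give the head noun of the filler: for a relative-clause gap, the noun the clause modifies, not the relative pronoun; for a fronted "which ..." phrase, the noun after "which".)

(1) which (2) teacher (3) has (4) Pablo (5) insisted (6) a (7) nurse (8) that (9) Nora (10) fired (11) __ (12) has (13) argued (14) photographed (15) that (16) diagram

7

The marked gap is inside the relative clause, the direct object of "fired".
Its filler is the head noun "nurse" (via "that"), at word 7.
(The other dependency links word 2 to a gap after word 13.)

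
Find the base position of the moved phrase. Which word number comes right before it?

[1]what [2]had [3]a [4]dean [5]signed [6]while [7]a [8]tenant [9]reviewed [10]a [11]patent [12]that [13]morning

5

The displaced element is "what" (word 1).
It functions as the direct object of "signed", so the gap sits immediately after word 5 ("signed").
Base order: A dean had signed what while a tenant reviewed a patent that morning.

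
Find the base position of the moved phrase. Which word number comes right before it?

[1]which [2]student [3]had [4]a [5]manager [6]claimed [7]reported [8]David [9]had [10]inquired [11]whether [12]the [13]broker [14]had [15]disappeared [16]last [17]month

6

The displaced element is "which student" (word 2).
It is linked across 1 clause boundary (Ø).
It functions as the subject of "reported", so the gap sits immediately after word 6 ("claimed").
Base order: A manager had claimed that which student reported David had inquired whether the broker had disappeared last month.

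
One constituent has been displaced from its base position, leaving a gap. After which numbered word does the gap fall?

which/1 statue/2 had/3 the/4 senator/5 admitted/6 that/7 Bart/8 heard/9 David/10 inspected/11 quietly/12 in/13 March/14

The displaced element is "which statue" (word 2).
It is linked across 2 clause boundaries (that → Ø).
It functions as the direct object of "inspected", so the gap sits immediately after word 11 ("inspected").
Base order: The senator had admitted that Bart heard David inspected which statue quietly in March.

11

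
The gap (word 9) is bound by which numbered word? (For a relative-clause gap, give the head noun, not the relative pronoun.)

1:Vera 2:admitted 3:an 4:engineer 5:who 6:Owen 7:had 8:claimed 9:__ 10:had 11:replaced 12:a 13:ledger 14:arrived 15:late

The gap at 9 is the subject of "replaced", inside a relative clause.
The relative pronoun is "who" (word 5); it is bound by the head noun immediately before it.
Its filler is the head noun "engineer", at word 4.

4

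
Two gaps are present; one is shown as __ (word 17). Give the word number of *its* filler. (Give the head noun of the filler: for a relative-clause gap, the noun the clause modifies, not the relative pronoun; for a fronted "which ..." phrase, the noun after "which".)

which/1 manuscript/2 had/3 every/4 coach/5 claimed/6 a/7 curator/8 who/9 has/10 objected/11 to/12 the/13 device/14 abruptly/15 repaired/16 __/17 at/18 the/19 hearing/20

2

The marked gap is the direct object of "repaired".
Its filler is the fronted wh-phrase "which manuscript", at word 2.
(The other dependency links word 8 to a gap after word 9.)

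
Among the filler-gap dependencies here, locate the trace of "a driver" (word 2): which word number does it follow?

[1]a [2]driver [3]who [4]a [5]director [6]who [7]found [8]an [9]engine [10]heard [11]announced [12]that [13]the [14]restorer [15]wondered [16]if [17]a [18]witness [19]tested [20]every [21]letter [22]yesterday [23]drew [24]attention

10

The displaced element is "a driver" (word 2).
It is linked across 1 clause boundary (Ø).
It functions as the subject of "announced", so the gap sits immediately after word 10 ("heard").
Base order: A director who found an engine heard that a driver announced that the restorer wondered if a witness tested every letter yesterday.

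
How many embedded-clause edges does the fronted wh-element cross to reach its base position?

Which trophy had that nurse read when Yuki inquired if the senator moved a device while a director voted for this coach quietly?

0

"which trophy" originates inside the matrix clause — no clause boundary is crossed.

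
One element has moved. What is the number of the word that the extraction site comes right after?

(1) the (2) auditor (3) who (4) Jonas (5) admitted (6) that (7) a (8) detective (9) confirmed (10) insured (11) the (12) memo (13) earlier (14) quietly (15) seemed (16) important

The displaced element is "the auditor" (word 2).
It is linked across 2 clause boundaries (that → Ø).
It functions as the subject of "insured", so the gap sits immediately after word 9 ("confirmed").
Base order: Jonas admitted that a detective confirmed that the auditor insured the memo earlier quietly.

9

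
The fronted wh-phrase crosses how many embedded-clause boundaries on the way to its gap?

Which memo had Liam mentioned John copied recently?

"which memo" is extracted from the object of "copied".
Boundaries crossed, outermost first: [Ø] — 1 in total.

1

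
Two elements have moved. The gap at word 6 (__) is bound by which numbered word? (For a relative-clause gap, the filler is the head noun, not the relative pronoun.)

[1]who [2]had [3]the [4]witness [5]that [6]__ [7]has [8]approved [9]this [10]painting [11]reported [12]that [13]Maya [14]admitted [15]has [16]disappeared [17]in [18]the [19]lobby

4

The marked gap is inside the relative clause, the subject of "approved".
Its filler is the head noun "witness" (via "that"), at word 4.
(The other dependency links word 1 to a gap after word 14.)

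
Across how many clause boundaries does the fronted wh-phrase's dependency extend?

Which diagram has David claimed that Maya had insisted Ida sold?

2

"which diagram" is extracted from the object of "sold".
Boundaries crossed, outermost first: [that], [Ø] — 2 in total.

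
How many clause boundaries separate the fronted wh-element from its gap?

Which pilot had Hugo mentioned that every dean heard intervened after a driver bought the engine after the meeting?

2

"which pilot" is extracted from the subject of "intervened".
Boundaries crossed, outermost first: [that], [Ø] — 2 in total.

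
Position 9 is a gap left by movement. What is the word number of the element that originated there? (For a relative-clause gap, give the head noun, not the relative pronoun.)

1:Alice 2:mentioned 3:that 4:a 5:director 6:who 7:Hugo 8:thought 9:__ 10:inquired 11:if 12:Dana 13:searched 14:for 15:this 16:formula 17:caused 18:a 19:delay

5

The gap at 9 is the subject of "inquired", inside a relative clause.
The relative pronoun is "who" (word 6); it is bound by the head noun immediately before it.
Its filler is the head noun "director", at word 5.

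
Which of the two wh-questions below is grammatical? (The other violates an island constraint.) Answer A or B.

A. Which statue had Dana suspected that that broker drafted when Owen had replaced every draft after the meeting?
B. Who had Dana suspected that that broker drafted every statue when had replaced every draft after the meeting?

A

In B, the wh-phrase is extracted from inside an adjunct island (introduced by "when"), which blocks movement.
In A, the extraction path crosses only that-complement boundaries, which are transparent.
So A is grammatical.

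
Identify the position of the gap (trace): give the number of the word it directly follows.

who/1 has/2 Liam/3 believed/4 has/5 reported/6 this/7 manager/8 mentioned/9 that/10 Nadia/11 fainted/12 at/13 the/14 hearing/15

The displaced element is "who" (word 1).
It is linked across 1 clause boundary (Ø).
It functions as the subject of "reported", so the gap sits immediately after word 4 ("believed").
Base order: Liam has believed who has reported this manager mentioned that Nadia fainted at the hearing.

4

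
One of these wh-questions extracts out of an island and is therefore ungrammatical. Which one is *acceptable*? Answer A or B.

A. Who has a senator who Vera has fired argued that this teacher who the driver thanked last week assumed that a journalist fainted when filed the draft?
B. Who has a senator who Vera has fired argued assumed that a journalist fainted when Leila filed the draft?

In A, the wh-phrase is extracted from inside an adjunct island (introduced by "when"), which blocks movement.
In B, the extraction path crosses only that-complement boundaries, which are transparent.
So B is grammatical.

B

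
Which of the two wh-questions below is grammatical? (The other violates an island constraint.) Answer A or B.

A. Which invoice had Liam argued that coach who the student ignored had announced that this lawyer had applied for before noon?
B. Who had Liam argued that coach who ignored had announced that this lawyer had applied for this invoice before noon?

A

In B, the wh-phrase is extracted from inside a complex-NP island (relative clause) (introduced by "who"), which blocks movement.
In A, the extraction path crosses only that-complement boundaries, which are transparent.
So A is grammatical.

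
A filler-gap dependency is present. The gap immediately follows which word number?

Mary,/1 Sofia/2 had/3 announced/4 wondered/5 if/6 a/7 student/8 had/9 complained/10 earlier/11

4

The displaced element is "Mary" (word 1).
It is linked across 1 clause boundary (Ø).
It functions as the subject of "wondered", so the gap sits immediately after word 4 ("announced").
Base order: Sofia had announced Mary wondered if a student had complained earlier.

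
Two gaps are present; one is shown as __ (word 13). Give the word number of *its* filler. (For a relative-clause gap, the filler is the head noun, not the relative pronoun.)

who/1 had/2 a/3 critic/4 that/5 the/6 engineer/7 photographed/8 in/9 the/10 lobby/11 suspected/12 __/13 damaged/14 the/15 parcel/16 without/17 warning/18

1

The marked gap is the subject of "damaged".
Its filler is the fronted wh-phrase "who", at word 1.
(The other dependency links word 4 to a gap after word 8.)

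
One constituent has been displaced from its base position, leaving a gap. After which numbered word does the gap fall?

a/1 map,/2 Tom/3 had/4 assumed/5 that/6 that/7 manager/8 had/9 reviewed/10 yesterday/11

The displaced element is "a map" (word 2).
It is linked across 1 clause boundary (that).
It functions as the direct object of "reviewed", so the gap sits immediately after word 10 ("reviewed").
Base order: Tom had assumed that that manager had reviewed a map yesterday.

10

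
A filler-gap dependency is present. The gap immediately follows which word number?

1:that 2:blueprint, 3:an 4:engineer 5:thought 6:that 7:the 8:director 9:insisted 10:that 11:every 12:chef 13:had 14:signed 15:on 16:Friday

The displaced element is "that blueprint" (word 2).
It is linked across 2 clause boundaries (that → that).
It functions as the direct object of "signed", so the gap sits immediately after word 14 ("signed").
Base order: An engineer thought that the director insisted that every chef had signed that blueprint on Friday.

14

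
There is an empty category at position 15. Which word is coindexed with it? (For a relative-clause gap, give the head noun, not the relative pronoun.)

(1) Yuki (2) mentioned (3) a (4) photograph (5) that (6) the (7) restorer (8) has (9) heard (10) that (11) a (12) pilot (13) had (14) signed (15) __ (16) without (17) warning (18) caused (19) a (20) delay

The gap at 15 is the object of "signed", inside a relative clause.
The relative pronoun is "that" (word 5); it is bound by the head noun immediately before it.
Its filler is the head noun "photograph", at word 4.

4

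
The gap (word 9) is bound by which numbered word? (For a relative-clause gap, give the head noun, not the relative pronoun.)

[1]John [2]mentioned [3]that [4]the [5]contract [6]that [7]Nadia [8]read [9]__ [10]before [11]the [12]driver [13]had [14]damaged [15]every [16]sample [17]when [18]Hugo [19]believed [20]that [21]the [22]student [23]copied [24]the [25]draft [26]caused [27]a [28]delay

The gap at 9 is the object of "read", inside a relative clause.
The relative pronoun is "that" (word 6); it is bound by the head noun immediately before it.
Its filler is the head noun "contract", at word 5.

5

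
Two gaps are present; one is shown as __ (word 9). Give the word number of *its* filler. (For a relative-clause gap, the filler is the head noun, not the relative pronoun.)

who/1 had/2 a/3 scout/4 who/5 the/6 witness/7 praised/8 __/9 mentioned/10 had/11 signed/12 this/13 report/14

4

The marked gap is inside the relative clause, the direct object of "praised".
Its filler is the head noun "scout" (via "who"), at word 4.
(The other dependency links word 1 to a gap after word 10.)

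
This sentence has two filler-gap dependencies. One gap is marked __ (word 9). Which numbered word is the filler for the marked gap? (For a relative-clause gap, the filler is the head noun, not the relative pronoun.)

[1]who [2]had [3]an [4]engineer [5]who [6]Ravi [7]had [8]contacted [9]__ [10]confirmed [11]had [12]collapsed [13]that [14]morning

4

The marked gap is inside the relative clause, the direct object of "contacted".
Its filler is the head noun "engineer" (via "who"), at word 4.
(The other dependency links word 1 to a gap after word 10.)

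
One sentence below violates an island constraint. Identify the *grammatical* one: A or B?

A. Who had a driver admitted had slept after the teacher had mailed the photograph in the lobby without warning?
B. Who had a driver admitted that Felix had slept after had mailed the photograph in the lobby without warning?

In B, the wh-phrase is extracted from inside an adjunct island (introduced by "after"), which blocks movement.
In A, the extraction path crosses only that-complement boundaries, which are transparent.
So A is grammatical.

A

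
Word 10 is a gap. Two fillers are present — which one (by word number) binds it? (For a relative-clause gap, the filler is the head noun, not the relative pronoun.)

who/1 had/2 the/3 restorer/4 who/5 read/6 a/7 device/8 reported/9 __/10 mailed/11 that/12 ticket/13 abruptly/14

The marked gap is the subject of "mailed".
Its filler is the fronted wh-phrase "who", at word 1.
(The other dependency links word 4 to a gap after word 5.)

1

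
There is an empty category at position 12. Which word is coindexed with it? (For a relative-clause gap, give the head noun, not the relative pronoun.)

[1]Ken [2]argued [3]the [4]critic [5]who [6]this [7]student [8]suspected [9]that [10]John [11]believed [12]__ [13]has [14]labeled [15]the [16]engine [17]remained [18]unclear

4

The gap at 12 is the subject of "labeled", inside a relative clause.
The relative pronoun is "who" (word 5); it is bound by the head noun immediately before it.
Its filler is the head noun "critic", at word 4.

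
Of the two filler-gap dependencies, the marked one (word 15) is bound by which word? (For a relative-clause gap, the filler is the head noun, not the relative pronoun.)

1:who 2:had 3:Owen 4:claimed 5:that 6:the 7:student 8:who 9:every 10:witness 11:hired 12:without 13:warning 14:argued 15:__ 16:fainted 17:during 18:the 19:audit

1

The marked gap is the subject of "fainted".
Its filler is the fronted wh-phrase "who", at word 1.
(The other dependency links word 7 to a gap after word 11.)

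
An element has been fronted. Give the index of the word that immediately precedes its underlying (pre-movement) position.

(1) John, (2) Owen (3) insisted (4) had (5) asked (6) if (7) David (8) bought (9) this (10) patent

The displaced element is "John" (word 1).
It is linked across 1 clause boundary (Ø).
It functions as the subject of "asked", so the gap sits immediately after word 3 ("insisted").
Base order: Owen insisted John had asked if David bought this patent.

3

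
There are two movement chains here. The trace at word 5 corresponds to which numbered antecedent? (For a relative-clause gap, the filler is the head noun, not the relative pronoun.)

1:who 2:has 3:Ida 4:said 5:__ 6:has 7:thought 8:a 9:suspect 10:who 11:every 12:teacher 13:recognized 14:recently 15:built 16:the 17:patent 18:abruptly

The marked gap is the subject of "thought".
Its filler is the fronted wh-phrase "who", at word 1.
(The other dependency links word 9 to a gap after word 13.)

1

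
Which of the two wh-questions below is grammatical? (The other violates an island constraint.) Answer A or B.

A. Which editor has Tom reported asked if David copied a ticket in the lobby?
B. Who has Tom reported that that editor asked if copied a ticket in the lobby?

In B, the wh-phrase is extracted from inside a wh-island (introduced by "if"), which blocks movement.
In A, the extraction path crosses only that-complement boundaries, which are transparent.
So A is grammatical.

A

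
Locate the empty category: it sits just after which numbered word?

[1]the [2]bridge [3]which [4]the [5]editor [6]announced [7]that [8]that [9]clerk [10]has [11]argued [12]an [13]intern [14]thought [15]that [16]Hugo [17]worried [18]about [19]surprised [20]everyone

The displaced element is "the bridge" (word 2).
It is linked across 3 clause boundaries (that → Ø → that).
It functions as the object of the preposition "about" of "worried", so the gap sits immediately after word 18 ("about").
Base order: The editor announced that that clerk has argued an intern thought that Hugo worried about the bridge.

18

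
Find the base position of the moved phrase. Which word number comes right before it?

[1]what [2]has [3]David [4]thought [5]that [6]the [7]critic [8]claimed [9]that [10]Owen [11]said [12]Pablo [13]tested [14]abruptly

The displaced element is "what" (word 1).
It is linked across 3 clause boundaries (that → that → Ø).
It functions as the direct object of "tested", so the gap sits immediately after word 13 ("tested").
Base order: David has thought that the critic claimed that Owen said Pablo tested what abruptly.

13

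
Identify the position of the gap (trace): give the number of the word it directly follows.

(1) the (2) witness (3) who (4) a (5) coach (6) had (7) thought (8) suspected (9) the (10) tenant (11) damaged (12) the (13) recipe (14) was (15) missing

7

The displaced element is "the witness" (word 2).
It is linked across 1 clause boundary (Ø).
It functions as the subject of "suspected", so the gap sits immediately after word 7 ("thought").
Base order: A coach had thought that the witness suspected the tenant damaged the recipe.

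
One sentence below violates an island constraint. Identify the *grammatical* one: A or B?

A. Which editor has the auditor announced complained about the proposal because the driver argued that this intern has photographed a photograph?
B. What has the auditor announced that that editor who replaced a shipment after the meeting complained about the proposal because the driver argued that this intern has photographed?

In B, the wh-phrase is extracted from inside an adjunct island (introduced by "because"), which blocks movement.
In A, the extraction path crosses only that-complement boundaries, which are transparent.
So A is grammatical.

A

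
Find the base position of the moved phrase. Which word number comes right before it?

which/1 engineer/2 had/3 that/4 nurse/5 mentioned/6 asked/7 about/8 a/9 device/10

6

The displaced element is "which engineer" (word 2).
It is linked across 1 clause boundary (Ø).
It functions as the subject of "asked", so the gap sits immediately after word 6 ("mentioned").
Base order: That nurse had mentioned which engineer asked about a device.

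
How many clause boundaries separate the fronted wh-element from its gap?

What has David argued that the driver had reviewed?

1

"what" is extracted from the object of "reviewed".
Boundaries crossed, outermost first: [that] — 1 in total.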